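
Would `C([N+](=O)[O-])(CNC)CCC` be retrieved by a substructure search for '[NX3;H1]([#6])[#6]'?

Yes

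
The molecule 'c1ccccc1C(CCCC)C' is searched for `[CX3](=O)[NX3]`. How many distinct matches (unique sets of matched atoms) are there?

[CX3](=O)[NX3] is the SMARTS for an amide: a carbonyl carbon bonded to a trivalent nitrogen.
No fragment in the molecule satisfies every constraint, giving 0 matches.

0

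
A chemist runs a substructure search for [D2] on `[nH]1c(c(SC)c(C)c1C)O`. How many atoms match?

2

The query [D2] means: atom with exactly two heavy-atom neighbours.
Check the 10 heavy atoms by environment: 1× n (aromatic, D2) → match; 4× c (aromatic, D3) → no; 3× C (D1) → no; 1× O (D1) → no; 1× S (D2) → match.
Summing the matching environments: 1 + 1 = 2 matching atoms.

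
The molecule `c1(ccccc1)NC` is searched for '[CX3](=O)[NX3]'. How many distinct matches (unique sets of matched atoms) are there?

0

[CX3](=O)[NX3] is the SMARTS for an amide: a carbonyl carbon bonded to a trivalent nitrogen.
No fragment in the molecule satisfies every constraint, giving 0 matches.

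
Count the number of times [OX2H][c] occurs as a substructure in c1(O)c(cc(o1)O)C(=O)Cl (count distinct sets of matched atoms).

2

[OX2H][c] is the SMARTS for a phenol: a hydroxyl oxygen attached to an aromatic carbon.
The molecule carries 2 separate instances of a hydroxyl group (-OH) meeting every constraint; each maps to a distinct set of atoms, giving 2 matches.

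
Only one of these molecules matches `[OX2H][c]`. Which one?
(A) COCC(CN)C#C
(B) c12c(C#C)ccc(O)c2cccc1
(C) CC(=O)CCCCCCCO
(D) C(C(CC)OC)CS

B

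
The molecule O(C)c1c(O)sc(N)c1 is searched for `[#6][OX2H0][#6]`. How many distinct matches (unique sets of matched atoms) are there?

[#6][OX2H0][#6] is the SMARTS for an ether: an aliphatic oxygen bridging two carbons with no H on the oxygen.
Exactly one fragment in the molecule meets all constraints, giving 1 match.

1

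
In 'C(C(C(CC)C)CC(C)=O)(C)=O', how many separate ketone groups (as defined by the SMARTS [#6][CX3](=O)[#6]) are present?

2

[#6][CX3](=O)[#6] is the SMARTS for a ketone: a carbonyl carbon (no H) flanked by two carbons.
The molecule carries 2 separate instances of an acetyl/ketone group (-C(=O)CH3) meeting every constraint; each maps to a distinct set of atoms, giving 2 matches.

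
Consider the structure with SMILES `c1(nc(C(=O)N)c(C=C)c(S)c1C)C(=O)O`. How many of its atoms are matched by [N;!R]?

1

The query [N;!R] means: aliphatic nitrogen not in a ring.
Check the 16 heavy atoms by environment: 1× n (aromatic, in 6-ring) → no; 5× c (aromatic, in 6-ring) → no; 1× S (acyclic) → no; 5× C (acyclic) → no; 3× O (acyclic) → no; 1× N (acyclic) → match.
That gives 1 matching atom.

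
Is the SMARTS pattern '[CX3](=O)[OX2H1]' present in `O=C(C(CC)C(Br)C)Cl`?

No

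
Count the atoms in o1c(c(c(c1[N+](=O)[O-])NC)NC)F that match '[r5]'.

5

The query [r5] means: r5 matches atoms in a five-membered ring.
Check the 13 heavy atoms by environment: 1× o (aromatic, in 5-ring) → match; 4× c (aromatic, in 5-ring) → match; 1× F (acyclic) → no; 2× N (acyclic) → no; 2× C (acyclic) → no; 1× N (charge +1, acyclic) → no; 1× O (charge -1, acyclic) → no; 1× O (acyclic) → no.
Summing the matching environments: 1 + 4 = 5 matching atoms.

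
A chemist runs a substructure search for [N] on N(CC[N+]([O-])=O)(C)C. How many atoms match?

2

Check the 8 heavy atoms by environment: 4× C → no; 1× N (charge +1) → match; 1× O (charge -1) → no; 1× O → no; 1× N → match.
Summing the matching environments: 1 + 1 = 2 matching atoms.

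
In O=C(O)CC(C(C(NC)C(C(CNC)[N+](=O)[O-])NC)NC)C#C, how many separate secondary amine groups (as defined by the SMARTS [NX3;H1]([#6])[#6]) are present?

4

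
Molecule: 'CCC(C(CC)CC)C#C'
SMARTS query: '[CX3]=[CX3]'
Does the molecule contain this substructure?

No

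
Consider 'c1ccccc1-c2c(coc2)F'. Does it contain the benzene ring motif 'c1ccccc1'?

Yes

The pattern c1ccccc1 describes six aromatic carbons in a ring — a benzene ring.
The molecule carries a phenyl ring, whose atoms satisfy every constraint of the query, so the pattern matches.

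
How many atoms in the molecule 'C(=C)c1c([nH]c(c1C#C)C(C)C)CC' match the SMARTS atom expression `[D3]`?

5

Check the 14 heavy atoms by environment: 1× n (aromatic, D2) → no; 4× c (aromatic, D3) → match; 3× C (D2) → no; 5× C (D1) → no; 1× C (D3) → match.
Summing the matching environments: 4 + 1 = 5 matching atoms.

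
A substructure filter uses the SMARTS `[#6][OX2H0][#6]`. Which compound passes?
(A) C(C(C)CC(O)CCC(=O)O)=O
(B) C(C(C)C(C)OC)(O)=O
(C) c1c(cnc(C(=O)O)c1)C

[#6][OX2H0][#6] describes an aliphatic oxygen bridging two carbons with no H on the oxygen (an ether).
(A) has a hydroxyl group (-OH) but the oxygen has H1, not H0 bridging two carbons.
(B) contains a methoxy ether (-OCH3), which satisfies every atom and bond constraint.
(C) has a carboxylic acid group (-C(=O)OH) but the -OH oxygen has H1; the =O is OX1, not OX2.
So the answer is (B).

B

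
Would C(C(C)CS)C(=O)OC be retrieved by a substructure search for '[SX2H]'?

Yes

The pattern [SX2H] describes an aliphatic sulfur with two connections, one being H — a thiol.
The molecule carries a thiol (-SH), whose atoms satisfy every constraint of the query, so the pattern matches.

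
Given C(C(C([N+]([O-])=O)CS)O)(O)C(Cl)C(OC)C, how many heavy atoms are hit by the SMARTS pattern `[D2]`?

2

The query [D2] means: atom with exactly two heavy-atom neighbours.
Check the 16 heavy atoms by environment: 2× C (D1) → no; 5× C (D3) → no; 1× C (D2) → match; 1× S (D1) → no; 3× O (D1) → no; 1× Cl (D1) → no; 1× N (charge +1, D3) → no; 1× O (charge -1, D1) → no; 1× O (D2) → match.
Summing the matching environments: 1 + 1 = 2 matching atoms.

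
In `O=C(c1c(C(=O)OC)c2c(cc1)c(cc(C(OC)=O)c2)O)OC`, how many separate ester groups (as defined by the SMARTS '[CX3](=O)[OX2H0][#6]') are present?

[CX3](=O)[OX2H0][#6] is the SMARTS for an ester: a carbonyl carbon bonded to an oxygen that is itself bonded to carbon (no H on that O).
The molecule carries 3 separate instances of a methyl-ester group (-C(=O)OCH3) meeting every constraint; each maps to a distinct set of atoms, giving 3 matches.

3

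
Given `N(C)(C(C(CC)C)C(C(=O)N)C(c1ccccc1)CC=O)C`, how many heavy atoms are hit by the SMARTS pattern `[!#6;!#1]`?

Check the 22 heavy atoms by environment: 12× C → no; 2× O → match; 2× N → match; 6× c (aromatic) → no.
Summing the matching environments: 2 + 2 = 4 matching atoms.

4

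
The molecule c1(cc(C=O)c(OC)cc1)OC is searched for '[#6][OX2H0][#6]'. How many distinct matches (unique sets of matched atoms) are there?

[#6][OX2H0][#6] is the SMARTS for an ether: an aliphatic oxygen bridging two carbons with no H on the oxygen.
The molecule carries 2 separate instances of a methoxy ether (-OCH3) meeting every constraint; each maps to a distinct set of atoms, giving 2 matches.

2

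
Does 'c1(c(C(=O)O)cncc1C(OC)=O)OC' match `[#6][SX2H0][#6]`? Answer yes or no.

The pattern [#6][SX2H0][#6] describes an aliphatic sulfur bridging two carbons with no H on the sulfur — a thioether.
The closest candidate here is a methoxy ether (-OCH3), but the bridging atom is O, not S. No other fragment satisfies the full query, so there is no match.

No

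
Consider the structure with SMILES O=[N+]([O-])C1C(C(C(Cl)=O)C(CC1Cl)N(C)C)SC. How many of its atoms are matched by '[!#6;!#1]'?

8

The query [!#6;!#1] means: not carbon and not hydrogen — any heteroatom.
Check the 18 heavy atoms by environment: 10× C → no; 2× Cl → match; 1× S → match; 1× N → match; 1× N (charge +1) → match; 1× O (charge -1) → match; 2× O → match.
Summing the matching environments: 2 + 1 + 1 + 1 + 1 + 2 = 8 matching atoms.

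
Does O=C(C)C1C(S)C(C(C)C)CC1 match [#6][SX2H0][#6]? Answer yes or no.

No

The pattern [#6][SX2H0][#6] describes an aliphatic sulfur bridging two carbons with no H on the sulfur — a thioether.
The closest candidate here is a thiol (-SH), but the sulfur has H1, not H0 bridging two carbons. No other fragment satisfies the full query, so there is no match.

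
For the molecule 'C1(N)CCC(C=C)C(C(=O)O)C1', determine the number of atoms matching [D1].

The query [D1] means: atom with exactly one heavy-atom neighbour (degree 1).
Check the 12 heavy atoms by environment: 4× C (D2) → no; 4× C (D3) → no; 1× C (D1) → match; 2× O (D1) → match; 1× N (D1) → match.
Summing the matching environments: 1 + 2 + 1 = 4 matching atoms.

4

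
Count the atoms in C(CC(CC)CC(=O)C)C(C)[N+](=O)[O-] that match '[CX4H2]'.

4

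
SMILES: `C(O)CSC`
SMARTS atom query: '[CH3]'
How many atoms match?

1

Check the 5 heavy atoms by environment: 2× C (H2) → no; 1× O (H1) → no; 1× S (H0) → no; 1× C (H3) → match.
That gives 1 matching atom.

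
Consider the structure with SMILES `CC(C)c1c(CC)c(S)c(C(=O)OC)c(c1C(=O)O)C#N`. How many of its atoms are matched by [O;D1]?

3

The query [O;D1] means: aliphatic oxygen bonded to exactly one heavy atom.
Check the 21 heavy atoms by environment: 6× c (aromatic, D3) → no; 3× C (D3) → no; 3× O (D1) → match; 2× C (D2) → no; 1× N (D1) → no; 4× C (D1) → no; 1× S (D1) → no; 1× O (D2) → no.
That gives 3 matching atoms.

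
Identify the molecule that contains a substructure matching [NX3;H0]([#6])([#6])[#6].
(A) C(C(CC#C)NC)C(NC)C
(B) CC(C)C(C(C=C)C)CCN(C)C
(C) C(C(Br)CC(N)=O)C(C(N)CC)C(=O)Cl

B

[NX3;H0]([#6])([#6])[#6] describes a trivalent nitrogen with no H, bonded to three carbons (a tertiary amine).
(A) has an N-methylamino group (-NHCH3) but the nitrogen still has one H (H1), not H0.
(B) contains a dimethylamino group (-N(CH3)2), which satisfies every atom and bond constraint.
(C) has a primary amide (-C(=O)NH2) but the amide nitrogen has H2 and only one carbon neighbour.
So the answer is (B).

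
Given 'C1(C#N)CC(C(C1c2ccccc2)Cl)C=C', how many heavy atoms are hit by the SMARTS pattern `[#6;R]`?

Check the 16 heavy atoms by environment: 5× C (in 5-ring) → match; 3× C (acyclic) → no; 1× N (acyclic) → no; 6× c (aromatic, in 6-ring) → match; 1× Cl (acyclic) → no.
Summing the matching environments: 5 + 6 = 11 matching atoms.

11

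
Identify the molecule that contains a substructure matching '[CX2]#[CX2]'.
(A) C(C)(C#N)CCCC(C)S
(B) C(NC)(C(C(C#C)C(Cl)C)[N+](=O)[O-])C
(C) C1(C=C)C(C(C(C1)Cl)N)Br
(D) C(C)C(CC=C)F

B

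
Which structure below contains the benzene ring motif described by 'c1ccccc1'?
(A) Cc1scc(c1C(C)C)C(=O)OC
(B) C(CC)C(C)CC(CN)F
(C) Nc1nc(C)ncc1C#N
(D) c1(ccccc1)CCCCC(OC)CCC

c1ccccc1 describes six aromatic carbons in a ring (a benzene ring).
(A) has a methyl group (-CH3) but no six-membered all-carbon aromatic ring is present.
(B) has a methyl group (-CH3) but no six-membered all-carbon aromatic ring is present.
(C) has a methyl group (-CH3) but no six-membered all-carbon aromatic ring is present.
(D) contains a phenyl ring, which satisfies every atom and bond constraint.
So the answer is (D).

D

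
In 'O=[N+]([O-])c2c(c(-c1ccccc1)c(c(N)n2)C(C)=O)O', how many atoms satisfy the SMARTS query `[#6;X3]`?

The query [#6;X3] means: any carbon (aromatic or not) with three total connections.
Check the 20 heavy atoms by environment: 1× n (aromatic, X2) → no; 11× c (aromatic, X3) → match; 1× C (X3) → match; 2× O (X1) → no; 1× C (X4) → no; 1× O (X2) → no; 1× N (X3) → no; 1× N (charge +1, X3) → no; 1× O (charge -1, X1) → no.
Summing the matching environments: 11 + 1 = 12 matching atoms.

12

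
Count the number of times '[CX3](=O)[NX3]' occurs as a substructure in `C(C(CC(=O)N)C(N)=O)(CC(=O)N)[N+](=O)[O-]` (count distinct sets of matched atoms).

3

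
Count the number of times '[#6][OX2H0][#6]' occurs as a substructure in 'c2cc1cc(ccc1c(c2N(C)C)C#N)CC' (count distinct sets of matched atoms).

[#6][OX2H0][#6] is the SMARTS for an ether: an aliphatic oxygen bridging two carbons with no H on the oxygen.
No fragment in the molecule satisfies every constraint, giving 0 matches.

0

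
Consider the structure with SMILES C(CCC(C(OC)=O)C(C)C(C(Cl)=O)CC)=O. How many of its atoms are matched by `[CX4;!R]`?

9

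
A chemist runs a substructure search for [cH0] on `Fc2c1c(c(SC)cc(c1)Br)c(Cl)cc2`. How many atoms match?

6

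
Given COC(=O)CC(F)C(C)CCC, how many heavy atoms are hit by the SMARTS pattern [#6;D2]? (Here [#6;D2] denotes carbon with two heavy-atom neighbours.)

Check the 12 heavy atoms by environment: 3× C (D2) → match; 3× C (D3) → no; 3× C (D1) → no; 1× O (D1) → no; 1× O (D2) → no; 1× F (D1) → no.
That gives 3 matching atoms.

3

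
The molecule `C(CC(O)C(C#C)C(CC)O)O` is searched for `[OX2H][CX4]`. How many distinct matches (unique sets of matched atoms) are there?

[OX2H][CX4] is the SMARTS for an aliphatic alcohol: a hydroxyl oxygen bound to an sp3 (X4) carbon.
The molecule carries 3 separate instances of a hydroxyl group (-OH) meeting every constraint; each maps to a distinct set of atoms, giving 3 matches.

3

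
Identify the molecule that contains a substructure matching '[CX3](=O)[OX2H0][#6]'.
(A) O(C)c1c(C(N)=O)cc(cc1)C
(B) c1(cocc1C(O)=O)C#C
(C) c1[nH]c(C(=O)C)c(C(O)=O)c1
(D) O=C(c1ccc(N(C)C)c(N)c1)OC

D

[CX3](=O)[OX2H0][#6] describes a carbonyl carbon bonded to an oxygen that is itself bonded to carbon (no H on that O) (an ester).
(A) has a methoxy ether (-OCH3) but the ether oxygen is not adjacent to a C=O carbon.
(B) has a carboxylic acid group (-C(=O)OH) but the singly-bonded O carries H (OX2H1, not H0).
(C) has a carboxylic acid group (-C(=O)OH) but the singly-bonded O carries H (OX2H1, not H0).
(D) contains a methyl-ester group (-C(=O)OCH3), which satisfies every atom and bond constraint.
So the answer is (D).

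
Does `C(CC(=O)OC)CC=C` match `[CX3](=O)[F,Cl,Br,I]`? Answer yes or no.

No

The pattern [CX3](=O)[F,Cl,Br,I] describes a carbonyl carbon bonded to a halogen — an acyl halide.
The closest candidate here is a methyl-ester group (-C(=O)OCH3), but the carbonyl is bonded to -O-C, not to a halogen. No other fragment satisfies the full query, so there is no match.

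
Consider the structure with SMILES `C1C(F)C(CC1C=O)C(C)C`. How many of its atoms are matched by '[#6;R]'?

5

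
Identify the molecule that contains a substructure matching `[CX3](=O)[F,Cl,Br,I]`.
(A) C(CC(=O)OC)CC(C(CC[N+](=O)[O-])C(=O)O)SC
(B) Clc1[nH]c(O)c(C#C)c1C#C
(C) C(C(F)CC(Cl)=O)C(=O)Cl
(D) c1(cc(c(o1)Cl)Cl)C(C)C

C

[CX3](=O)[F,Cl,Br,I] describes a carbonyl carbon bonded to a halogen (an acyl halide).
(A) has a carboxylic acid group (-C(=O)OH) but the carbonyl is bonded to -OH, not to a halogen.
(B) has a chloro substituent but the Cl is not on a carbonyl carbon.
(C) contains an acyl chloride (-C(=O)Cl), which satisfies every atom and bond constraint.
(D) has a chloro substituent but the Cl is not on a carbonyl carbon.
So the answer is (C).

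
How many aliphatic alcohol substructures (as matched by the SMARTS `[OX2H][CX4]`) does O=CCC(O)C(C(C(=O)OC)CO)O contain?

3

[OX2H][CX4] is the SMARTS for an aliphatic alcohol: a hydroxyl oxygen bound to an sp3 (X4) carbon.
The molecule carries 3 separate instances of a hydroxyl group (-OH) meeting every constraint; each maps to a distinct set of atoms, giving 3 matches.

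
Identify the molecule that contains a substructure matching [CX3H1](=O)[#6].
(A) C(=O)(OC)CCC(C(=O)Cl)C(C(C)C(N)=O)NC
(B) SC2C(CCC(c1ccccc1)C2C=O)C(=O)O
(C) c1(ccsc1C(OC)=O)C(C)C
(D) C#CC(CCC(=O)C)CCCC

B

[CX3H1](=O)[#6] describes an sp2 carbon with one H, double-bonded to O and single-bonded to carbon (an aldehyde).
(A) has a methyl-ester group (-C(=O)OCH3) but the carbonyl carbon has H0, not H1.
(B) contains an aldehyde (-CHO), which satisfies every atom and bond constraint.
(C) has a methyl-ester group (-C(=O)OCH3) but the carbonyl carbon has H0, not H1.
(D) has an acetyl/ketone group (-C(=O)CH3) but the carbonyl carbon has H0 (two carbon neighbours), not H1.
So the answer is (B).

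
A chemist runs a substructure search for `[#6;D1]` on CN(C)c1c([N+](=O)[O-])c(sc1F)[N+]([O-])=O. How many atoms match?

The query [#6;D1] means: carbon bonded to exactly one heavy atom.
Check the 15 heavy atoms by environment: 1× s (aromatic, D2) → no; 4× c (aromatic, D3) → no; 1× N (D3) → no; 2× C (D1) → match; 2× N (charge +1, D3) → no; 2× O (charge -1, D1) → no; 2× O (D1) → no; 1× F (D1) → no.
That gives 2 matching atoms.

2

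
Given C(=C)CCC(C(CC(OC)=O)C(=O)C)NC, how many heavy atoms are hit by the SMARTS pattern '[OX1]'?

2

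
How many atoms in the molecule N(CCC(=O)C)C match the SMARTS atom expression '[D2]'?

The query [D2] means: atom with exactly two heavy-atom neighbours.
Check the 7 heavy atoms by environment: 2× C (D2) → match; 1× C (D3) → no; 1× O (D1) → no; 2× C (D1) → no; 1× N (D2) → match.
Summing the matching environments: 2 + 1 = 3 matching atoms.

3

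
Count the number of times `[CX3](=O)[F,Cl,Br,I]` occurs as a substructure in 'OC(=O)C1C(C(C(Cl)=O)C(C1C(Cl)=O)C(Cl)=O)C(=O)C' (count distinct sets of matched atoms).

[CX3](=O)[F,Cl,Br,I] is the SMARTS for an acyl halide: a carbonyl carbon bonded to a halogen.
The molecule carries 3 separate instances of an acyl chloride (-C(=O)Cl) meeting every constraint; each maps to a distinct set of atoms, giving 3 matches.

3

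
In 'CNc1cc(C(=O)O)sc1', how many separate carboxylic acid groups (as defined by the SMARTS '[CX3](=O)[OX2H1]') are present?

1

[CX3](=O)[OX2H1] is the SMARTS for a carboxylic acid: an sp2 carbon double-bonded to O and single-bonded to an -OH oxygen.
Exactly one fragment in the molecule meets all constraints, giving 1 match.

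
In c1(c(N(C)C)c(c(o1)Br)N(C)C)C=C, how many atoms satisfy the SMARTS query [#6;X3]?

Check the 14 heavy atoms by environment: 1× o (aromatic, X2) → no; 4× c (aromatic, X3) → match; 2× N (X3) → no; 4× C (X4) → no; 1× Br (X1) → no; 2× C (X3) → match.
Summing the matching environments: 4 + 2 = 6 matching atoms.

6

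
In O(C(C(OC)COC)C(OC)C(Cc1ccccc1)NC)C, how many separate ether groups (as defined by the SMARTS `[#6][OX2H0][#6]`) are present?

[#6][OX2H0][#6] is the SMARTS for an ether: an aliphatic oxygen bridging two carbons with no H on the oxygen.
The molecule carries 4 separate instances of a methoxy ether (-OCH3) meeting every constraint; each maps to a distinct set of atoms, giving 4 matches.

4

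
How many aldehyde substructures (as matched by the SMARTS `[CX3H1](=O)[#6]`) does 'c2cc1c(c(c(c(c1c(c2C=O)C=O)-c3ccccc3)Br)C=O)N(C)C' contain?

3

[CX3H1](=O)[#6] is the SMARTS for an aldehyde: an sp2 carbon with one H, double-bonded to O and single-bonded to carbon.
The molecule carries 3 separate instances of an aldehyde (-CHO) meeting every constraint; each maps to a distinct set of atoms, giving 3 matches.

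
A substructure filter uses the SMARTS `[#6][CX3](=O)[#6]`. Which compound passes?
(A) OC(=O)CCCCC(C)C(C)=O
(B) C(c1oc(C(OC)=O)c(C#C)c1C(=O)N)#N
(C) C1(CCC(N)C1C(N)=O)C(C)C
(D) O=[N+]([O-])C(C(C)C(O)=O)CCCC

A

[#6][CX3](=O)[#6] describes a carbonyl carbon (no H) flanked by two carbons (a ketone).
(A) contains an acetyl/ketone group (-C(=O)CH3), which satisfies every atom and bond constraint.
(B) has a primary amide (-C(=O)NH2) but one neighbour of the carbonyl carbon is N, not C.
(C) has a primary amide (-C(=O)NH2) but one neighbour of the carbonyl carbon is N, not C.
(D) has a carboxylic acid group (-C(=O)OH) but one neighbour of the carbonyl carbon is O, not C.
So the answer is (A).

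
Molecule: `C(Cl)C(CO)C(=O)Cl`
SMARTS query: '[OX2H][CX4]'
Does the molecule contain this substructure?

The pattern [OX2H][CX4] describes a hydroxyl oxygen bound to an sp3 (X4) carbon — an aliphatic alcohol.
The molecule carries a hydroxyl group (-OH), whose atoms satisfy every constraint of the query, so the pattern matches.

Yes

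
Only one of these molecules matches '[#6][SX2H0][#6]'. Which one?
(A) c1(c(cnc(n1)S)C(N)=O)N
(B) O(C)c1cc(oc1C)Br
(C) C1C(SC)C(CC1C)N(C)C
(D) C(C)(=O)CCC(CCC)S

[#6][SX2H0][#6] describes an aliphatic sulfur bridging two carbons with no H on the sulfur (a thioether).
(A) has a thiol (-SH) but the sulfur has H1, not H0 bridging two carbons.
(B) has a methoxy ether (-OCH3) but the bridging atom is O, not S.
(C) contains a methylthio ether (-SCH3), which satisfies every atom and bond constraint.
(D) has a thiol (-SH) but the sulfur has H1, not H0 bridging two carbons.
So the answer is (C).

C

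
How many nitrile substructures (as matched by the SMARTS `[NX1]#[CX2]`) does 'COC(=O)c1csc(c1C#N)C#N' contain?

[NX1]#[CX2] is the SMARTS for a nitrile: a nitrogen triple-bonded to a two-connected carbon.
The molecule carries 2 separate instances of a nitrile (-C#N) meeting every constraint; each maps to a distinct set of atoms, giving 2 matches.

2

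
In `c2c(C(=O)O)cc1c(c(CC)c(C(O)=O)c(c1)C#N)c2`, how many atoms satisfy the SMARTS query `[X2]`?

Check the 20 heavy atoms by environment: 10× c (aromatic, X3) → no; 2× C (X3) → no; 2× O (X1) → no; 2× O (X2) → match; 1× C (X2) → match; 1× N (X1) → no; 2× C (X4) → no.
Summing the matching environments: 2 + 1 = 3 matching atoms.

3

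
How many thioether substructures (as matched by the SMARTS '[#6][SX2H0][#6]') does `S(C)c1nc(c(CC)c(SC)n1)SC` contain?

[#6][SX2H0][#6] is the SMARTS for a thioether: an aliphatic sulfur bridging two carbons with no H on the sulfur.
The molecule carries 3 separate instances of a methylthio ether (-SCH3) meeting every constraint; each maps to a distinct set of atoms, giving 3 matches.

3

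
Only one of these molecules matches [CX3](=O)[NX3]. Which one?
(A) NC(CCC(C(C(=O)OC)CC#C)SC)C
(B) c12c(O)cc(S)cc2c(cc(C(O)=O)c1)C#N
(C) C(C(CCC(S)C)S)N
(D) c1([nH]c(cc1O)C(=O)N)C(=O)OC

D

[CX3](=O)[NX3] describes a carbonyl carbon bonded to a trivalent nitrogen (an amide).
(A) has a methyl-ester group (-C(=O)OCH3) but the carbonyl is bonded to O, not to an NX3 nitrogen.
(B) has a nitrile (-C#N) but the nitrile N is NX1 (triple-bonded), not NX3.
(C) has a primary amino group (-NH2) but the -NH2 is not attached to a carbonyl carbon.
(D) contains a primary amide (-C(=O)NH2), which satisfies every atom and bond constraint.
So the answer is (D).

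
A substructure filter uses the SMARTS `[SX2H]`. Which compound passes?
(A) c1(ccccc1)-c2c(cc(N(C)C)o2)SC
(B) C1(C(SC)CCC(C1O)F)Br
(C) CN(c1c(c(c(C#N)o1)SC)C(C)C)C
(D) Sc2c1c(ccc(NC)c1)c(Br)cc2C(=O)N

[SX2H] describes an aliphatic sulfur with two connections, one being H (a thiol).
(A) has a methylthio ether (-SCH3) but the sulfur has H0 (bonded to two carbons), not H1.
(B) has a hydroxyl group (-OH) but it is an -OH, not an -SH.
(C) has a methylthio ether (-SCH3) but the sulfur has H0 (bonded to two carbons), not H1.
(D) contains a thiol (-SH), which satisfies every atom and bond constraint.
So the answer is (D).

D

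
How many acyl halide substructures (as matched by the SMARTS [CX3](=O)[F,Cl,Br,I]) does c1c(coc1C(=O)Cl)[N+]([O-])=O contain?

[CX3](=O)[F,Cl,Br,I] is the SMARTS for an acyl halide: a carbonyl carbon bonded to a halogen.
Exactly one fragment in the molecule meets all constraints, giving 1 match.

1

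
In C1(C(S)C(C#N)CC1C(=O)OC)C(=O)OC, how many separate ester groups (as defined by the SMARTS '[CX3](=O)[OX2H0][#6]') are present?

2

[CX3](=O)[OX2H0][#6] is the SMARTS for an ester: a carbonyl carbon bonded to an oxygen that is itself bonded to carbon (no H on that O).
The molecule carries 2 separate instances of a methyl-ester group (-C(=O)OCH3) meeting every constraint; each maps to a distinct set of atoms, giving 2 matches.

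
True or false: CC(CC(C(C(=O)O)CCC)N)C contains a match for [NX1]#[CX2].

False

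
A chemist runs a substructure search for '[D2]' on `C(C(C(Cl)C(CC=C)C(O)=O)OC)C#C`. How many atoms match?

5

The query [D2] means: atom with exactly two heavy-atom neighbours.
Check the 15 heavy atoms by environment: 4× C (D2) → match; 4× C (D3) → no; 1× Cl (D1) → no; 3× C (D1) → no; 1× O (D2) → match; 2× O (D1) → no.
Summing the matching environments: 4 + 1 = 5 matching atoms.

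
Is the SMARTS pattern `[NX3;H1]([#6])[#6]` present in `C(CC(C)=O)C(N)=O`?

The pattern [NX3;H1]([#6])[#6] describes a trivalent nitrogen with one H, bonded to two carbons — a secondary amine.
The closest candidate here is a primary amide (-C(=O)NH2), but the -C(=O)NH2 nitrogen has H2, not H1. No other fragment satisfies the full query, so there is no match.

No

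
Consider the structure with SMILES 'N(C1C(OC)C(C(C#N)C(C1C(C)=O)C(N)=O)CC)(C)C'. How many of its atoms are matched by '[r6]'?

The query [r6] means: r6 matches atoms in a six-membered ring.
Check the 21 heavy atoms by environment: 6× C (in 6-ring) → match; 3× O (acyclic) → no; 9× C (acyclic) → no; 3× N (acyclic) → no.
That gives 6 matching atoms.

6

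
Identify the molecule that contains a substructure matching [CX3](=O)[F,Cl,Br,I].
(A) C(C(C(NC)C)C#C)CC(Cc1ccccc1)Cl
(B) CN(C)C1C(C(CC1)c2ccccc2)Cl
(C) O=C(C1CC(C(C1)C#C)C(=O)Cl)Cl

[CX3](=O)[F,Cl,Br,I] describes a carbonyl carbon bonded to a halogen (an acyl halide).
(A) has a chloro substituent but the Cl is not on a carbonyl carbon.
(B) has a chloro substituent but the Cl is not on a carbonyl carbon.
(C) contains an acyl chloride (-C(=O)Cl), which satisfies every atom and bond constraint.
So the answer is (C).

C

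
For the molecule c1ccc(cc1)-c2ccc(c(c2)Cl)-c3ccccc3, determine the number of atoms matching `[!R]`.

1

The query [!R] means: !R matches any atom not in a ring.
Check the 19 heavy atoms by environment: 18× c (aromatic, in 6-ring) → no; 1× Cl (acyclic) → match.
That gives 1 matching atom.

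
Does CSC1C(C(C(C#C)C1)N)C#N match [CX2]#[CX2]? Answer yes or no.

Yes

The pattern [CX2]#[CX2] describes a carbon-carbon triple bond — an alkyne.
The molecule carries an ethynyl group (-C#CH), whose atoms satisfy every constraint of the query, so the pattern matches.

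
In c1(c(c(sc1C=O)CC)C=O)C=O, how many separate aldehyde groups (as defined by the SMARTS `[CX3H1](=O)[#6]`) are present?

[CX3H1](=O)[#6] is the SMARTS for an aldehyde: an sp2 carbon with one H, double-bonded to O and single-bonded to carbon.
The molecule carries 3 separate instances of an aldehyde (-CHO) meeting every constraint; each maps to a distinct set of atoms, giving 3 matches.

3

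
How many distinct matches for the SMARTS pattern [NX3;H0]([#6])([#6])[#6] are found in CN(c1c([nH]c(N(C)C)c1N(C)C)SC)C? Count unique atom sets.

3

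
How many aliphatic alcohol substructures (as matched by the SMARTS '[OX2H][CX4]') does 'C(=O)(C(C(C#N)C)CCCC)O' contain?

0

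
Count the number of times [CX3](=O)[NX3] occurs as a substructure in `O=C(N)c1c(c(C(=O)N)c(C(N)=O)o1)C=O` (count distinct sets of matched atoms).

[CX3](=O)[NX3] is the SMARTS for an amide: a carbonyl carbon bonded to a trivalent nitrogen.
The molecule carries 3 separate instances of a primary amide (-C(=O)NH2) meeting every constraint; each maps to a distinct set of atoms, giving 3 matches.

3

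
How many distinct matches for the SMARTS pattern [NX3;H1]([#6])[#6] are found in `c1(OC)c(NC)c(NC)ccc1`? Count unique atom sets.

2

[NX3;H1]([#6])[#6] is the SMARTS for a secondary amine: a trivalent nitrogen with one H, bonded to two carbons.
The molecule carries 2 separate instances of an N-methylamino group (-NHCH3) meeting every constraint; each maps to a distinct set of atoms, giving 2 matches.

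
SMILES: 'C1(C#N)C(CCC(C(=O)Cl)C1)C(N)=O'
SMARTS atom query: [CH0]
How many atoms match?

3

Check the 14 heavy atoms by environment: 3× C (H1) → no; 3× C (H2) → no; 3× C (H0) → match; 1× N (H0) → no; 2× O (H0) → no; 1× Cl (H0) → no; 1× N (H2) → no.
That gives 3 matching atoms.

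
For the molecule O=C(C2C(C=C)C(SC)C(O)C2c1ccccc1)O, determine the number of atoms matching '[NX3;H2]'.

0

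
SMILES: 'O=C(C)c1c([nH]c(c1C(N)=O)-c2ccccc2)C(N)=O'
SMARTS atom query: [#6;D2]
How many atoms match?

The query [#6;D2] means: any carbon bonded to exactly two heavy atoms.
Check the 20 heavy atoms by environment: 1× n (aromatic, D2) → no; 5× c (aromatic, D3) → no; 3× C (D3) → no; 3× O (D1) → no; 2× N (D1) → no; 1× C (D1) → no; 5× c (aromatic, D2) → match.
That gives 5 matching atoms.

5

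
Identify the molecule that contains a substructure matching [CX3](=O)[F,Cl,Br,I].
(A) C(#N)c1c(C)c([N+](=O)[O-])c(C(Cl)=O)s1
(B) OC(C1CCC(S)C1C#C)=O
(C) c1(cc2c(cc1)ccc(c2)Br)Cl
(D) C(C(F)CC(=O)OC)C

A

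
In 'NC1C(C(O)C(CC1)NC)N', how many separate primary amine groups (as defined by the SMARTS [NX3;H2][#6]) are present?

[NX3;H2][#6] is the SMARTS for a primary amine: a trivalent nitrogen with two H attached to carbon.
The molecule carries 2 separate instances of a primary amino group (-NH2) meeting every constraint; each maps to a distinct set of atoms, giving 2 matches.

2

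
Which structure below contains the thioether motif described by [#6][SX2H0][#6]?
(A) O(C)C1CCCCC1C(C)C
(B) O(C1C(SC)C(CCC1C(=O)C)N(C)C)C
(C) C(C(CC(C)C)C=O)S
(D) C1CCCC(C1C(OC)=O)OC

B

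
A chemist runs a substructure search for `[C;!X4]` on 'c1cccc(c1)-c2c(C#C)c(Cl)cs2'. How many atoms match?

The query [C;!X4] means: aliphatic carbon that does not have four total connections.
Check the 14 heavy atoms by environment: 1× s (aromatic, X2) → no; 10× c (aromatic, X3) → no; 1× Cl (X1) → no; 2× C (X2) → match.
That gives 2 matching atoms.

2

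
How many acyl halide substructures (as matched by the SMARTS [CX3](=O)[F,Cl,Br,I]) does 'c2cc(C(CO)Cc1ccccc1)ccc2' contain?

[CX3](=O)[F,Cl,Br,I] is the SMARTS for an acyl halide: a carbonyl carbon bonded to a halogen.
No fragment in the molecule satisfies every constraint, giving 0 matches.

0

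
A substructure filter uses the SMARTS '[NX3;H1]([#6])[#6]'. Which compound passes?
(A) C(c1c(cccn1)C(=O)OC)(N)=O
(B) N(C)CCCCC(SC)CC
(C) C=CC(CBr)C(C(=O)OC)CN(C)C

B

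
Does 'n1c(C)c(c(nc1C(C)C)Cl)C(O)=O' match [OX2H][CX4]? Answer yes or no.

The pattern [OX2H][CX4] describes a hydroxyl oxygen bound to an sp3 (X4) carbon — an aliphatic alcohol.
The closest candidate here is a carboxylic acid group (-C(=O)OH), but the -OH is on a CX3 carbonyl carbon, not a CX4 carbon. No other fragment satisfies the full query, so there is no match.

No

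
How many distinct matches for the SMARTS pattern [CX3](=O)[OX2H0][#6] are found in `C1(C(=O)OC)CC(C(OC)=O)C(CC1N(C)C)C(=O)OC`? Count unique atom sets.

3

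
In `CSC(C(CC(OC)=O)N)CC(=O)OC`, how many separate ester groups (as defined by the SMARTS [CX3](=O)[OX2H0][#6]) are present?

2

[CX3](=O)[OX2H0][#6] is the SMARTS for an ester: a carbonyl carbon bonded to an oxygen that is itself bonded to carbon (no H on that O).
The molecule carries 2 separate instances of a methyl-ester group (-C(=O)OCH3) meeting every constraint; each maps to a distinct set of atoms, giving 2 matches.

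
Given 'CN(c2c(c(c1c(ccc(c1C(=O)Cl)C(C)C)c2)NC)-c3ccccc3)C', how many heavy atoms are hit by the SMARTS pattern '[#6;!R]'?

The query [#6;!R] means: carbon not in any ring.
Check the 27 heavy atoms by environment: 16× c (aromatic, in 6-ring) → no; 7× C (acyclic) → match; 2× N (acyclic) → no; 1× O (acyclic) → no; 1× Cl (acyclic) → no.
That gives 7 matching atoms.

7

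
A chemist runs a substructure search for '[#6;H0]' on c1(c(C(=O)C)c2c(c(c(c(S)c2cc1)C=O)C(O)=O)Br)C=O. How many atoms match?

10

The query [#6;H0] means: any carbon with no attached hydrogen.
Check the 22 heavy atoms by environment: 8× c (aromatic, H0) → match; 2× c (aromatic, H1) → no; 2× C (H1) → no; 4× O (H0) → no; 2× C (H0) → match; 1× C (H3) → no; 1× S (H1) → no; 1× O (H1) → no; 1× Br (H0) → no.
Summing the matching environments: 8 + 2 = 10 matching atoms.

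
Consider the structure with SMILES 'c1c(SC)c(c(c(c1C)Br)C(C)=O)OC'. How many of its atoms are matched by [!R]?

9

The query [!R] means: !R matches any atom not in a ring.
Check the 15 heavy atoms by environment: 6× c (aromatic, in 6-ring) → no; 2× O (acyclic) → match; 5× C (acyclic) → match; 1× Br (acyclic) → match; 1× S (acyclic) → match.
Summing the matching environments: 2 + 5 + 1 + 1 = 9 matching atoms.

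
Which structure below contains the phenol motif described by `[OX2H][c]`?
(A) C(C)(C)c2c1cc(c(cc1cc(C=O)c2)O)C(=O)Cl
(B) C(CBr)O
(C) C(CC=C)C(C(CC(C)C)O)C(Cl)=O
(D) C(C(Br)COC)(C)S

A

[OX2H][c] describes a hydroxyl oxygen attached to an aromatic carbon (a phenol).
(A) contains a hydroxyl group (-OH), which satisfies every atom and bond constraint.
(B) has a hydroxyl group (-OH) but the -OH is on an aliphatic carbon, not an aromatic c.
(C) has a hydroxyl group (-OH) but the -OH is on an aliphatic carbon, not an aromatic c.
(D) has a methoxy ether (-OCH3) but the oxygen has H0, not H1.
So the answer is (A).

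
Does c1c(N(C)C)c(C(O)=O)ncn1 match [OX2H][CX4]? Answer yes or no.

No

The pattern [OX2H][CX4] describes a hydroxyl oxygen bound to an sp3 (X4) carbon — an aliphatic alcohol.
The closest candidate here is a carboxylic acid group (-C(=O)OH), but the -OH is on a CX3 carbonyl carbon, not a CX4 carbon. No other fragment satisfies the full query, so there is no match.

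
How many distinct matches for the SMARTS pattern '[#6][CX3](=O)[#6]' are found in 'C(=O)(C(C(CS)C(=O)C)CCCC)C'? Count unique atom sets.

2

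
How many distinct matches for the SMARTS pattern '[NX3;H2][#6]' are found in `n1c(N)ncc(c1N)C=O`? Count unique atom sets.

2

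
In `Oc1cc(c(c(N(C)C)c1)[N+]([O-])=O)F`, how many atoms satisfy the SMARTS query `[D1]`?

6

The query [D1] means: atom with exactly one heavy-atom neighbour (degree 1).
Check the 14 heavy atoms by environment: 4× c (aromatic, D3) → no; 2× c (aromatic, D2) → no; 1× N (charge +1, D3) → no; 1× O (charge -1, D1) → match; 2× O (D1) → match; 1× F (D1) → match; 1× N (D3) → no; 2× C (D1) → match.
Summing the matching environments: 1 + 2 + 1 + 2 = 6 matching atoms.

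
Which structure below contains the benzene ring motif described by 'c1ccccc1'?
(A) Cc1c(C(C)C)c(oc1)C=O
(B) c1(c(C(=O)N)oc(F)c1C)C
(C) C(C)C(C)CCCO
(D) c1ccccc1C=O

D

c1ccccc1 describes six aromatic carbons in a ring (a benzene ring).
(A) has a methyl group (-CH3) but no six-membered all-carbon aromatic ring is present.
(B) has a methyl group (-CH3) but no six-membered all-carbon aromatic ring is present.
(C) has a methyl group (-CH3) but no six-membered all-carbon aromatic ring is present.
(D) contains the required atom environment, so the pattern matches.
So the answer is (D).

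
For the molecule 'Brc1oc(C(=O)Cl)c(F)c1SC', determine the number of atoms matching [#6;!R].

The query [#6;!R] means: carbon not in any ring.
Check the 12 heavy atoms by environment: 1× o (aromatic, in 5-ring) → no; 4× c (aromatic, in 5-ring) → no; 1× F (acyclic) → no; 2× C (acyclic) → match; 1× O (acyclic) → no; 1× Cl (acyclic) → no; 1× Br (acyclic) → no; 1× S (acyclic) → no.
That gives 2 matching atoms.

2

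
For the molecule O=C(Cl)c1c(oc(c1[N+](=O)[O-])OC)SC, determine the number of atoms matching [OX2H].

0

The query [OX2H] means: aliphatic oxygen with two connections, one of which is H — an -OH oxygen.
Check the 15 heavy atoms by environment: 1× o (aromatic, H0, X2) → no; 4× c (aromatic, H0, X3) → no; 1× O (H0, X2) → no; 2× C (H3, X4) → no; 1× N (charge +1, H0, X3) → no; 1× O (charge -1, H0, X1) → no; 2× O (H0, X1) → no; 1× S (H0, X2) → no; 1× C (H0, X3) → no; 1× Cl (H0, X1) → no.
No environment satisfies the query, so 0 matching atoms.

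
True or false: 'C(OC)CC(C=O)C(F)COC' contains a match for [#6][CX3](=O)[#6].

False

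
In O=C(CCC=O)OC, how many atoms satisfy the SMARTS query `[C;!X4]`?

2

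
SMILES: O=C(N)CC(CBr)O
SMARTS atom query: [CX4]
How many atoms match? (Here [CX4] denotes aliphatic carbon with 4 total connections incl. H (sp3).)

3

Check the 8 heavy atoms by environment: 3× C (X4) → match; 1× O (X2) → no; 1× Br (X1) → no; 1× C (X3) → no; 1× O (X1) → no; 1× N (X3) → no.
That gives 3 matching atoms.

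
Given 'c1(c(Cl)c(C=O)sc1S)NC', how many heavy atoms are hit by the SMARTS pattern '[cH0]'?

4

Check the 11 heavy atoms by environment: 1× s (aromatic, H0) → no; 4× c (aromatic, H0) → match; 1× N (H1) → no; 1× C (H3) → no; 1× S (H1) → no; 1× C (H1) → no; 1× O (H0) → no; 1× Cl (H0) → no.
That gives 4 matching atoms.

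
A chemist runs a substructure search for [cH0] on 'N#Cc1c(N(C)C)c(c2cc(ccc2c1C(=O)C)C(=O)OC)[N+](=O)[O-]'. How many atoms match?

The query [cH0] means: aromatic carbon with no attached hydrogen (substituted or ring-fusion).
Check the 25 heavy atoms by environment: 7× c (aromatic, H0) → match; 3× c (aromatic, H1) → no; 2× N (H0) → no; 4× C (H3) → no; 1× N (charge +1, H0) → no; 1× O (charge -1, H0) → no; 4× O (H0) → no; 3× C (H0) → no.
That gives 7 matching atoms.

7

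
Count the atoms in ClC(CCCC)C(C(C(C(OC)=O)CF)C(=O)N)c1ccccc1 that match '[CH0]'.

The query [CH0] means: aliphatic carbon with no attached hydrogen.
Check the 24 heavy atoms by environment: 4× C (H2) → no; 4× C (H1) → no; 2× C (H0) → match; 3× O (H0) → no; 2× C (H3) → no; 1× F (H0) → no; 1× Cl (H0) → no; 1× c (aromatic, H0) → no; 5× c (aromatic, H1) → no; 1× N (H2) → no.
That gives 2 matching atoms.

2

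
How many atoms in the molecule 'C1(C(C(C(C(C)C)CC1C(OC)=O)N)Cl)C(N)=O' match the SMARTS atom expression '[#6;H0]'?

2

The query [#6;H0] means: any carbon with no attached hydrogen.
Check the 18 heavy atoms by environment: 1× C (H2) → no; 6× C (H1) → no; 2× C (H0) → match; 3× O (H0) → no; 2× N (H2) → no; 1× Cl (H0) → no; 3× C (H3) → no.
That gives 2 matching atoms.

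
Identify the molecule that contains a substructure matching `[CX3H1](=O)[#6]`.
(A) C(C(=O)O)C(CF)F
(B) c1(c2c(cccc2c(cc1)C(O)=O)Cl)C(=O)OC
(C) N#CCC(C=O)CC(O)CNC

C

[CX3H1](=O)[#6] describes an sp2 carbon with one H, double-bonded to O and single-bonded to carbon (an aldehyde).
(A) has a carboxylic acid group (-C(=O)OH) but the carbonyl carbon has H0 and is bonded to O, not H1.
(B) has a carboxylic acid group (-C(=O)OH) but the carbonyl carbon has H0 and is bonded to O, not H1.
(C) contains an aldehyde (-CHO), which satisfies every atom and bond constraint.
So the answer is (C).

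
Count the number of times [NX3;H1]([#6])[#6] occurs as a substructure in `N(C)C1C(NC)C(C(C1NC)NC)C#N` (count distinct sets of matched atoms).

[NX3;H1]([#6])[#6] is the SMARTS for a secondary amine: a trivalent nitrogen with one H, bonded to two carbons.
The molecule carries 4 separate instances of an N-methylamino group (-NHCH3) meeting every constraint; each maps to a distinct set of atoms, giving 4 matches.

4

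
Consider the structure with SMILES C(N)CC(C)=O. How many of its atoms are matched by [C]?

The query [C] means: uppercase C matches aliphatic (non-aromatic) carbon only.
Check the 6 heavy atoms by environment: 4× C → match; 1× N → no; 1× O → no.
That gives 4 matching atoms.

4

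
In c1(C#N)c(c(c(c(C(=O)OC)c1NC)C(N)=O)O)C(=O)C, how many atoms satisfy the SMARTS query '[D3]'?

9

The query [D3] means: atom with exactly three heavy-atom neighbours.
Check the 21 heavy atoms by environment: 6× c (aromatic, D3) → match; 1× N (D2) → no; 3× C (D1) → no; 1× C (D2) → no; 2× N (D1) → no; 3× C (D3) → match; 4× O (D1) → no; 1× O (D2) → no.
Summing the matching environments: 6 + 3 = 9 matching atoms.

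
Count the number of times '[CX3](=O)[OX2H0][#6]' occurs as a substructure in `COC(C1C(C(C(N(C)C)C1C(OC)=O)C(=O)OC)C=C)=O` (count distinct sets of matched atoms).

3

[CX3](=O)[OX2H0][#6] is the SMARTS for an ester: a carbonyl carbon bonded to an oxygen that is itself bonded to carbon (no H on that O).
The molecule carries 3 separate instances of a methyl-ester group (-C(=O)OCH3) meeting every constraint; each maps to a distinct set of atoms, giving 3 matches.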